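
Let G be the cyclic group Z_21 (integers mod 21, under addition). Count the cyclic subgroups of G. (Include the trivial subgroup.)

Each element a generates a cyclic subgroup ⟨a⟩; distinct elements may generate the same one (a cyclic group of order d has φ(d) generators).
Cyclic subgroups by order — order 1: 1; order 3: 1; order 7: 1; order 21: 1.
Total: 4.

4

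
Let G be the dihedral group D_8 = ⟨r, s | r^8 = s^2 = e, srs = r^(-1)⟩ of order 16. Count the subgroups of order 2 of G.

|G| = 16 and 2 | 16, so subgroups of order 2 are possible by Lagrange.
The subgroups of order 2 are: {e, r^2s}; {e, r^3s}; {e, r^4}; {e, r^4s}; … (9 in all).
So G has 9 subgroups of order 2.

9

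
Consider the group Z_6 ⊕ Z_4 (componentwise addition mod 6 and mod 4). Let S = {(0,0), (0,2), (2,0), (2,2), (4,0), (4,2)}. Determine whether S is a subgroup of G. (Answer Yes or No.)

|S| = 6 divides |G| = 24, consistent with Lagrange.
S contains the identity, every element's inverse is in S, and S is closed under +: it is a subgroup.
In fact S = ⟨(2,2)⟩.

Yes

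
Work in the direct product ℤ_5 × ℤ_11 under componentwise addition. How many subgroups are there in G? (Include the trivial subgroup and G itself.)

4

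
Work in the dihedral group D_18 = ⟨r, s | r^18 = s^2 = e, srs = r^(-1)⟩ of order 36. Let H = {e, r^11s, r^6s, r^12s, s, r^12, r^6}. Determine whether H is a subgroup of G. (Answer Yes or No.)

No

|H| = 7 does not divide |G| = 36, so by Lagrange H is not a subgroup.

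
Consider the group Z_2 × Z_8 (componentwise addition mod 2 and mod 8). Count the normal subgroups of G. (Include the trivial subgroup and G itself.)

11

G is abelian, so every subgroup is normal.
G has 11 subgroups in total, hence 11 normal subgroups.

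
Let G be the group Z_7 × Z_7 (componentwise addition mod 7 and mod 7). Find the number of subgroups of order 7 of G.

|G| = 49 and 7 | 49, so subgroups of order 7 are possible by Lagrange.
The subgroups of order 7 are: {(0,0), (0,1), (0,2), (0,3), (0,4), (0,5), (0,6)}; {(0,0), (1,0), (2,0), (3,0), (4,0), (5,0), (6,0)}; {(0,0), (1,1), (2,2), (3,3), (4,4), (5,5), (6,6)}; {(0,0), (1,2), (2,4), (3,6), (4,1), (5,3), (6,5)}; … (8 in all).
So G has 8 subgroups of order 7.

8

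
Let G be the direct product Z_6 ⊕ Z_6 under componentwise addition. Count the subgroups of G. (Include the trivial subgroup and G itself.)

30

|G| = 36, so by Lagrange every subgroup order divides 36. Divisors: 1, 2, 3, 4, 6, 9, 12, 18, 36.
Subgroups by order — order 1: 1; order 2: 3; order 3: 4; order 4: 1; order 6: 12; order 9: 1; order 12: 4; order 18: 3; order 36: 1.
Total: 1 + 3 + 4 + 1 + 12 + 1 + 4 + 3 + 1 = 30.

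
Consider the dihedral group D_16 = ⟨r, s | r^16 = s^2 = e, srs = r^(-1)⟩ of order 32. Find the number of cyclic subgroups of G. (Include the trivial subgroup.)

21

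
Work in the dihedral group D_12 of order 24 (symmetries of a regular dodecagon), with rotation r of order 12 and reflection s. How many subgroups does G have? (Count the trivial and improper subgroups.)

34

|G| = 24, so by Lagrange every subgroup order divides 24. Divisors: 1, 2, 3, 4, 6, 8, 12, 24.
Subgroups by order — order 1: 1; order 2: 13; order 3: 1; order 4: 7; order 6: 5; order 8: 3; order 12: 3; order 24: 1.
Total: 1 + 13 + 1 + 7 + 5 + 3 + 3 + 1 = 34.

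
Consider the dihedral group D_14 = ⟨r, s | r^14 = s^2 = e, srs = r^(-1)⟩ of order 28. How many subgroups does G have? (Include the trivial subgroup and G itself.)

|G| = 28, so by Lagrange every subgroup order divides 28. Divisors: 1, 2, 4, 7, 14, 28.
Subgroups by order — order 1: 1; order 2: 15; order 4: 7; order 7: 1; order 14: 3; order 28: 1.
Total: 1 + 15 + 7 + 1 + 3 + 1 = 28.

28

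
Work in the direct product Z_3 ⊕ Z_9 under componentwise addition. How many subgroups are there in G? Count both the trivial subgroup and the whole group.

|G| = 27, so by Lagrange every subgroup order divides 27. Divisors: 1, 3, 9, 27.
Subgroups by order — order 1: 1; order 3: 4; order 9: 4; order 27: 1.
Total: 1 + 4 + 4 + 1 = 10.

10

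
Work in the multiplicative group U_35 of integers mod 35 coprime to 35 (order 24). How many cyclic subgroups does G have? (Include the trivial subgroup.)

A cyclic subgroup of order d is generated by each of its φ(d) elements of order d, so the cyclic subgroups of order d number (#elements of order d)/φ(d).
Cyclic subgroups by order — order 1: 1; order 2: 3; order 3: 1; order 4: 2; order 6: 3; order 12: 2.
Total: 12.

12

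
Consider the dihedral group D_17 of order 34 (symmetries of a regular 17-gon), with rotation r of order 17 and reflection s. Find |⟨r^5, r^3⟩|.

|⟨r^5⟩| = 17 and |⟨r^3⟩| = 17, so |H| is a multiple of lcm(17, 17) = 17 and divides |G| = 34.
Closing under the operation: H = {e, r, r^2, r^3, r^4, r^5, r^6, r^7, r^8, r^9, r^10, r^11, r^12, r^13, r^14, r^15, r^16}, so |H| = 17.

17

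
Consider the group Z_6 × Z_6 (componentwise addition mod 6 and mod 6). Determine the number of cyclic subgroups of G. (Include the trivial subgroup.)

20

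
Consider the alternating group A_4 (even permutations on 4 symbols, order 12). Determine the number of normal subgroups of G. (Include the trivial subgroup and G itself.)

3

G has 10 subgroups. Checking conjugation-invariance by order — order 1: 1/1 normal; order 2: 0/3 normal; order 3: 0/4 normal; order 4: 1/1 normal; order 12: 1/1 normal.
Total normal subgroups: 3.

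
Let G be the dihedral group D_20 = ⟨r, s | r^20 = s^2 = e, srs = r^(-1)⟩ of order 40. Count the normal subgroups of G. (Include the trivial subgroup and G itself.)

9

G has 48 subgroups. Checking conjugation-invariance by order — order 1: 1/1 normal; order 2: 1/21 normal; order 4: 1/11 normal; order 5: 1/1 normal; order 8: 0/5 normal; order 10: 1/5 normal; order 20: 3/3 normal; order 40: 1/1 normal.
Total normal subgroups: 9.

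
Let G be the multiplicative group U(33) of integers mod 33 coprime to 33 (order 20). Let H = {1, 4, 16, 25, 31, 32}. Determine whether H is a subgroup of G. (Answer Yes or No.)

|H| = 6 does not divide |G| = 20, so by Lagrange H is not a subgroup.

No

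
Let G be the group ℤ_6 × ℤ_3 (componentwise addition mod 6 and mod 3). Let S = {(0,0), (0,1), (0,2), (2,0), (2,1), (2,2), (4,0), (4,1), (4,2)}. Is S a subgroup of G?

|S| = 9 divides |G| = 18, consistent with Lagrange.
S contains the identity, every element's inverse is in S, and S is closed under +: it is a subgroup.

Yes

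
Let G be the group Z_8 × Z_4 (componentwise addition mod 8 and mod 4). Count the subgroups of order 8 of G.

|G| = 32 and 8 | 32, so subgroups of order 8 are possible by Lagrange.
The subgroups of order 8 are: {(0,0), (0,1), (0,2), (0,3), (4,0), (4,1), (4,2), (4,3)}; {(0,0), (0,2), (2,0), (2,2), (4,0), (4,2), (6,0), (6,2)}; {(0,0), (0,2), (2,1), (2,3), (4,0), (4,2), (6,1), (6,3)}; {(0,0), (1,0), (2,0), (3,0), (4,0), (5,0), (6,0), (7,0)}; … (7 in all).
So G has 7 subgroups of order 8.

7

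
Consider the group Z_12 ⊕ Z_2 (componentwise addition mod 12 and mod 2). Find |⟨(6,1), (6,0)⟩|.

4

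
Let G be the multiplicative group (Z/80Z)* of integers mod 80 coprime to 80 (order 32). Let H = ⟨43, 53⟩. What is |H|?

8

|⟨43⟩| = 4 and |⟨53⟩| = 4, so |H| is a multiple of lcm(4, 4) = 4 and divides |G| = 32.
Closing under the operation: H = {1, 9, 31, 39, 43, 53, 67, 77}, so |H| = 8.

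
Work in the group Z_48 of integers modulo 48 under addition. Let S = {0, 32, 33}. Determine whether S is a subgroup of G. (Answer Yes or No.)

No

33 ∈ S but its inverse 15 ∉ S, so S is not a subgroup.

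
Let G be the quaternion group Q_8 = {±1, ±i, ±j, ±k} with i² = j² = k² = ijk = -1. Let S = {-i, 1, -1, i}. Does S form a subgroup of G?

|S| = 4 divides |G| = 8, consistent with Lagrange.
S contains the identity, every element's inverse is in S, and S is closed under ·: it is a subgroup.
In fact S = ⟨-i⟩.

Yes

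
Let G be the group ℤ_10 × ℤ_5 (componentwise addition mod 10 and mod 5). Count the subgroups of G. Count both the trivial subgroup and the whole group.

16

|G| = 50, so by Lagrange every subgroup order divides 50. Divisors: 1, 2, 5, 10, 25, 50.
Subgroups by order — order 1: 1; order 2: 1; order 5: 6; order 10: 6; order 25: 1; order 50: 1.
Total: 1 + 1 + 6 + 6 + 1 + 1 = 16.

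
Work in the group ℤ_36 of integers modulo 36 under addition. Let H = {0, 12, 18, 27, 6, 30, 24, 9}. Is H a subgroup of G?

|H| = 8 does not divide |G| = 36, so by Lagrange H is not a subgroup.

No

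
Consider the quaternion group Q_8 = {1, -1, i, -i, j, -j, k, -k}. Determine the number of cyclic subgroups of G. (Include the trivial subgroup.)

Group the elements of G by the cyclic subgroup they generate; each cyclic subgroup of order d accounts for φ(d) elements.
Cyclic subgroups by order — order 1: 1; order 2: 1; order 4: 3.
Total: 5.

5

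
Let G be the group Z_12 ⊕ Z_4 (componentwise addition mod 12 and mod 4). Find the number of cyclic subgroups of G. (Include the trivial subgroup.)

20

Each element a generates a cyclic subgroup ⟨a⟩; distinct elements may generate the same one (a cyclic group of order d has φ(d) generators).
Cyclic subgroups by order — order 1: 1; order 2: 3; order 3: 1; order 4: 6; order 6: 3; order 12: 6.
Total: 20.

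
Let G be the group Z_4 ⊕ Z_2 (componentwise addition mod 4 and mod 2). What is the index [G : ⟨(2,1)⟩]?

4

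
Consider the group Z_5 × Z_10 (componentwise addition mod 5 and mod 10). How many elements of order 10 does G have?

24

An element (a,b) has order lcm(ord(a), ord(b)); count pairs with lcm equal to 10.
Enumerating gives 24 such elements.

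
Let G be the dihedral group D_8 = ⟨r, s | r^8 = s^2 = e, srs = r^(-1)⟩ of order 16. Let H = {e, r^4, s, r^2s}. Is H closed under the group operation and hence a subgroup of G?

Closure fails: s · r^4 = r^4s ∉ H. So H is not a subgroup.

No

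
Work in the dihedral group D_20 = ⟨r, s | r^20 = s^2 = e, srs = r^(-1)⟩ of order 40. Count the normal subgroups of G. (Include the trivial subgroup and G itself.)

9

G has 48 subgroups. Checking conjugation-invariance by order — order 1: 1/1 normal; order 2: 1/21 normal; order 4: 1/11 normal; order 5: 1/1 normal; order 8: 0/5 normal; order 10: 1/5 normal; order 20: 3/3 normal; order 40: 1/1 normal.
Total normal subgroups: 9.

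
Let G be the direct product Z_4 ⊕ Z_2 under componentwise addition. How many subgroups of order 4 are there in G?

3

|G| = 8 and 4 | 8, so subgroups of order 4 are possible by Lagrange.
The subgroups of order 4 are: {(0,0), (0,1), (2,0), (2,1)}; {(0,0), (1,0), (2,0), (3,0)}; {(0,0), (1,1), (2,0), (3,1)}.
So G has 3 subgroups of order 4.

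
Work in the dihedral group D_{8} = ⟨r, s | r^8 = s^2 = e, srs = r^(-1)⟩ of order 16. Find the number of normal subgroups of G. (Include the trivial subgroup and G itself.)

G has 19 subgroups. Checking conjugation-invariance by order — order 1: 1/1 normal; order 2: 1/9 normal; order 4: 1/5 normal; order 8: 3/3 normal; order 16: 1/1 normal.
Total normal subgroups: 7.

7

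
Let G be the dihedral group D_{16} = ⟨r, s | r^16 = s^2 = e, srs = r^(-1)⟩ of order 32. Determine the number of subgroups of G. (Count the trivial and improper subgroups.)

36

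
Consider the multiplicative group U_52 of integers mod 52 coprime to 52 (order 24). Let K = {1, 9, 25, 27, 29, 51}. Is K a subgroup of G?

No

Closure fails: 51 · 29 = 23 ∉ K. So K is not a subgroup.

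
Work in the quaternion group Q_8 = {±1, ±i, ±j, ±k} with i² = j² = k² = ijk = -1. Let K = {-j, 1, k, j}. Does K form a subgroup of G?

No

k ∈ K but its inverse -k ∉ K, so K is not a subgroup.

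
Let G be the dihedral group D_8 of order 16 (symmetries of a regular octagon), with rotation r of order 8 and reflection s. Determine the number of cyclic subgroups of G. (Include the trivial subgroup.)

12

Group the elements of G by the cyclic subgroup they generate; each cyclic subgroup of order d accounts for φ(d) elements.
Cyclic subgroups by order — order 1: 1; order 2: 9; order 4: 1; order 8: 1.
Total: 12.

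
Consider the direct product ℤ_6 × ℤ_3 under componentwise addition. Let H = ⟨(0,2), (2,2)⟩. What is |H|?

9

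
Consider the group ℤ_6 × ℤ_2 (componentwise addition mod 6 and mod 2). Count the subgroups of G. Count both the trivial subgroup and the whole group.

|G| = 12, so by Lagrange every subgroup order divides 12. Divisors: 1, 2, 3, 4, 6, 12.
Subgroups by order — order 1: 1; order 2: 3; order 3: 1; order 4: 1; order 6: 3; order 12: 1.
Total: 1 + 3 + 1 + 1 + 3 + 1 = 10.

10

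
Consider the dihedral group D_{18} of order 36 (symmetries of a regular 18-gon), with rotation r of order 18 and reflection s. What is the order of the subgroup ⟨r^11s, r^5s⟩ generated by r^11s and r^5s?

|⟨r^11s⟩| = 2 and |⟨r^5s⟩| = 2, so |H| is a multiple of lcm(2, 2) = 2 and divides |G| = 36.
Closing under the operation: H = {e, r^6, r^12, r^5s, r^11s, r^17s}, so |H| = 6.

6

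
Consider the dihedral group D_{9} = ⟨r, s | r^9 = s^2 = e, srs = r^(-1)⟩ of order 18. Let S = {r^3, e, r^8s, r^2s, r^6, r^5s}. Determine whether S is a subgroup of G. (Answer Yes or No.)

Yes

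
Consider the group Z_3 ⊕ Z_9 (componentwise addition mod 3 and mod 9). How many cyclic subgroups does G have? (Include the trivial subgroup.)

A cyclic subgroup of order d is generated by each of its φ(d) elements of order d, so the cyclic subgroups of order d number (#elements of order d)/φ(d).
Cyclic subgroups by order — order 1: 1; order 3: 4; order 9: 3.
Total: 8.

8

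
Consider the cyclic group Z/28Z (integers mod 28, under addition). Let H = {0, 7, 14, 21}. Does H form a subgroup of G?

Yes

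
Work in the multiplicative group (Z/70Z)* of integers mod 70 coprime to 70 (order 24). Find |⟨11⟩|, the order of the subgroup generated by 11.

Compute successive powers of 11 mod 70: 11, 51, 1; 11^3 ≡ 1 (mod 70).
So |⟨11⟩| = 3.

3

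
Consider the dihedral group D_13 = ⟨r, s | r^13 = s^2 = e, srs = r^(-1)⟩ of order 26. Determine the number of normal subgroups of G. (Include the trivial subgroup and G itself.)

G has 16 subgroups. Checking conjugation-invariance by order — order 1: 1/1 normal; order 2: 0/13 normal; order 13: 1/1 normal; order 26: 1/1 normal.
Total normal subgroups: 3.

3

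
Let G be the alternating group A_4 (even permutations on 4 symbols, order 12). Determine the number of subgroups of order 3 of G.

|G| = 12 and 3 | 12, so subgroups of order 3 are possible by Lagrange.
The subgroups of order 3 are: {e, (1 2 3), (1 3 2)}; {e, (1 2 4), (1 4 2)}; {e, (1 3 4), (1 4 3)}; {e, (2 3 4), (2 4 3)}.
So G has 4 subgroups of order 3.

4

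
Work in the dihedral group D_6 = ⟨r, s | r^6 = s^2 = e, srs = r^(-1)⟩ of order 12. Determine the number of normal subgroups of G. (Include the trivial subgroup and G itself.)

G has 16 subgroups. Checking conjugation-invariance by order — order 1: 1/1 normal; order 2: 1/7 normal; order 3: 1/1 normal; order 4: 0/3 normal; order 6: 3/3 normal; order 12: 1/1 normal.
Total normal subgroups: 7.

7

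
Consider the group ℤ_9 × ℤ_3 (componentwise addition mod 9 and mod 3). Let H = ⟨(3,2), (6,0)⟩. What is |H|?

9

|⟨(3,2)⟩| = 3 and |⟨(6,0)⟩| = 3, so |H| is a multiple of lcm(3, 3) = 3 and divides |G| = 27.
Closing under the operation: H = {(0,0), (0,1), (0,2), (3,0), (3,1), (3,2), (6,0), (6,1), (6,2)}, so |H| = 9.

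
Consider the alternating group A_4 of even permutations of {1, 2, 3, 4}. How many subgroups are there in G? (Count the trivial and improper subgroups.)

10

|G| = 12, so by Lagrange every subgroup order divides 12. Divisors: 1, 2, 3, 4, 6, 12.
Subgroups by order — order 1: 1; order 2: 3; order 3: 4; order 4: 1; order 6: 0; order 12: 1.
Total: 1 + 3 + 4 + 1 + 0 + 1 = 10.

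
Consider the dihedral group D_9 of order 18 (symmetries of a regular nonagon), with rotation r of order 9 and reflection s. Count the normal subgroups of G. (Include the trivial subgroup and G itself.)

G has 16 subgroups. Checking conjugation-invariance by order — order 1: 1/1 normal; order 2: 0/9 normal; order 3: 1/1 normal; order 6: 0/3 normal; order 9: 1/1 normal; order 18: 1/1 normal.
Total normal subgroups: 4.

4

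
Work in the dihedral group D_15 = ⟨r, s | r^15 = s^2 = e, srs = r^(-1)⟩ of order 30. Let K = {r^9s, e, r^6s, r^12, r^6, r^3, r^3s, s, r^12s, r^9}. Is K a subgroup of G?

|K| = 10 divides |G| = 30, consistent with Lagrange.
K contains the identity, every element's inverse is in K, and K is closed under ·: it is a subgroup.

Yes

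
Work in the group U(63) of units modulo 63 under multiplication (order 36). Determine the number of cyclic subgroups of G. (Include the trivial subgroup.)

Each element a generates a cyclic subgroup ⟨a⟩; distinct elements may generate the same one (a cyclic group of order d has φ(d) generators).
Cyclic subgroups by order — order 1: 1; order 2: 3; order 3: 4; order 6: 12.
Total: 20.

20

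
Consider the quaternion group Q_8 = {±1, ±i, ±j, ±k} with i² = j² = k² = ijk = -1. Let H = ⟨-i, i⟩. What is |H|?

|⟨-i⟩| = 4 and |⟨i⟩| = 4, so |H| is a multiple of lcm(4, 4) = 4 and divides |G| = 8.
Closing under the operation: H = {1, -1, i, -i}, so |H| = 4.

4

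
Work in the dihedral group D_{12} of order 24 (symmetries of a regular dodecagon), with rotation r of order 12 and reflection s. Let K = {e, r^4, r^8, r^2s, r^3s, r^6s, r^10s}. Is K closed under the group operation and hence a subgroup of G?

|K| = 7 does not divide |G| = 24, so by Lagrange K is not a subgroup.

No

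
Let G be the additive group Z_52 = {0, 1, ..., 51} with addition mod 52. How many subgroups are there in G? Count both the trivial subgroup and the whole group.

Subgroups of the cyclic group Z_52 correspond bijectively to divisors of 52.
Divisors of 52: 1, 2, 4, 13, 26, 52.
So Z_52 has 6 subgroups.

6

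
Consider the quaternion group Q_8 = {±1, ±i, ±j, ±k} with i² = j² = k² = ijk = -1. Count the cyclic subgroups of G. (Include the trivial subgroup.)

5

A cyclic subgroup of order d is generated by each of its φ(d) elements of order d, so the cyclic subgroups of order d number (#elements of order d)/φ(d).
Cyclic subgroups by order — order 1: 1; order 2: 1; order 4: 3.
Total: 5.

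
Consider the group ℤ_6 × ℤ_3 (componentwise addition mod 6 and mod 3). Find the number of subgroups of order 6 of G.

4

|G| = 18 and 6 | 18, so subgroups of order 6 are possible by Lagrange.
The subgroups of order 6 are: {(0,0), (0,1), (0,2), (3,0), (3,1), (3,2)}; {(0,0), (1,0), (2,0), (3,0), (4,0), (5,0)}; {(0,0), (1,1), (2,2), (3,0), (4,1), (5,2)}; {(0,0), (1,2), (2,1), (3,0), (4,2), (5,1)}.
So G has 4 subgroups of order 6.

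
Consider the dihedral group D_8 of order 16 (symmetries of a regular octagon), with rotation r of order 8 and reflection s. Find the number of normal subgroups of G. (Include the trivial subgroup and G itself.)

7

G has 19 subgroups. Checking conjugation-invariance by order — order 1: 1/1 normal; order 2: 1/9 normal; order 4: 1/5 normal; order 8: 3/3 normal; order 16: 1/1 normal.
Total normal subgroups: 7.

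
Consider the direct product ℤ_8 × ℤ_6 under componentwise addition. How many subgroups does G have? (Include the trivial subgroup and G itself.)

22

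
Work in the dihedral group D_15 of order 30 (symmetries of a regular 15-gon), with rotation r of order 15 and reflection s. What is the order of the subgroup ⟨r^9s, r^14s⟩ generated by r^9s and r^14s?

6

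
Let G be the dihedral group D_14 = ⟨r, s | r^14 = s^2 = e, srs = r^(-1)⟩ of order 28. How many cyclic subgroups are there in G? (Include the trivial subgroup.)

18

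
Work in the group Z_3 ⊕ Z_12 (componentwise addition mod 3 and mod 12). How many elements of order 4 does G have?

An element (a,b) has order lcm(ord(a), ord(b)); count pairs with lcm equal to 4.
Enumerating gives 2 such elements.

2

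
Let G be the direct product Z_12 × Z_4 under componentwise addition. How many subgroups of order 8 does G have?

3

|G| = 48 and 8 | 48, so subgroups of order 8 are possible by Lagrange.
The subgroups of order 8 are: {(0,0), (0,1), (0,2), (0,3), (6,0), (6,1), (6,2), (6,3)}; {(0,0), (0,2), (3,0), (3,2), (6,0), (6,2), (9,0), (9,2)}; {(0,0), (0,2), (3,1), (3,3), (6,0), (6,2), (9,1), (9,3)}.
So G has 3 subgroups of order 8.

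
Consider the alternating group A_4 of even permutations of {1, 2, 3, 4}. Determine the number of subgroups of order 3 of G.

4

|G| = 12 and 3 | 12, so subgroups of order 3 are possible by Lagrange.
The subgroups of order 3 are: {e, (1 2 3), (1 3 2)}; {e, (1 2 4), (1 4 2)}; {e, (1 3 4), (1 4 3)}; {e, (2 3 4), (2 4 3)}.
So G has 4 subgroups of order 3.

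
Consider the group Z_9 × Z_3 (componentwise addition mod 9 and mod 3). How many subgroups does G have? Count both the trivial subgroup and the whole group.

10

|G| = 27, so by Lagrange every subgroup order divides 27. Divisors: 1, 3, 9, 27.
Subgroups by order — order 1: 1; order 3: 4; order 9: 4; order 27: 1.
Total: 1 + 4 + 4 + 1 = 10.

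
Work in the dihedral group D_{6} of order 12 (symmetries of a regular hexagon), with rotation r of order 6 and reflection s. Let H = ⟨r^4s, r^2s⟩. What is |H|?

|⟨r^4s⟩| = 2 and |⟨r^2s⟩| = 2, so |H| is a multiple of lcm(2, 2) = 2 and divides |G| = 12.
Closing under the operation: H = {e, r^2, r^4, s, r^2s, r^4s}, so |H| = 6.

6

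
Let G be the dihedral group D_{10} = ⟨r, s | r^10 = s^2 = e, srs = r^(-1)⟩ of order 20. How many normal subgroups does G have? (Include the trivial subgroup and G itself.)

7

G has 22 subgroups. Checking conjugation-invariance by order — order 1: 1/1 normal; order 2: 1/11 normal; order 4: 0/5 normal; order 5: 1/1 normal; order 10: 3/3 normal; order 20: 1/1 normal.
Total normal subgroups: 7.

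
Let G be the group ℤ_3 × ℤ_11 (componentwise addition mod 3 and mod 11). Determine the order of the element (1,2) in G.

33

The order of (1,2) in Z_3 × Z_11 is lcm(ord(1) in Z_3, ord(2) in Z_11).
ord(1) = 3 and ord(2) = 11, so |⟨(1,2)⟩| = lcm(3, 11) = 33.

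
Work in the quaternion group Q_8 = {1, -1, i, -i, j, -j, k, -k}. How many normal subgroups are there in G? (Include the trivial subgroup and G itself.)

6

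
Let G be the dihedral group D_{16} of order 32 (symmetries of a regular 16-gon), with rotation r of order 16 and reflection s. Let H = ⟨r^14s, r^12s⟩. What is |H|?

|⟨r^14s⟩| = 2 and |⟨r^12s⟩| = 2, so |H| is a multiple of lcm(2, 2) = 2 and divides |G| = 32.
Closing under the operation: H = {e, r^2, r^4, r^6, r^8, r^10, r^12, r^14, s, r^2s, r^4s, r^6s, r^8s, r^10s, r^12s, r^14s}, so |H| = 16.

16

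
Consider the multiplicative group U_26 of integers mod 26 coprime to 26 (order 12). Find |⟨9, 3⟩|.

3

|⟨9⟩| = 3 and |⟨3⟩| = 3, so |H| is a multiple of lcm(3, 3) = 3 and divides |G| = 12.
Closing under the operation: H = {1, 3, 9}, so |H| = 3.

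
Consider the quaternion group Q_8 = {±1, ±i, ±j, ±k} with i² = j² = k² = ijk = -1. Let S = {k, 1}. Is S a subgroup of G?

No

k ∈ S but its inverse -k ∉ S, so S is not a subgroup.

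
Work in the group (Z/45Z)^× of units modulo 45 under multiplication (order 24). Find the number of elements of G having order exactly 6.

6

The elements of order 6 are: 4, 11, 14, 29, 34, 41.
That's 6.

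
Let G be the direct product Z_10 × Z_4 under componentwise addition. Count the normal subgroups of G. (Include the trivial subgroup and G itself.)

16

G is abelian, so every subgroup is normal.
G has 16 subgroups in total, hence 16 normal subgroups.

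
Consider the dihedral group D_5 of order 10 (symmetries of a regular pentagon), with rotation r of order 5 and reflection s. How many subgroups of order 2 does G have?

|G| = 10 and 2 | 10, so subgroups of order 2 are possible by Lagrange.
The subgroups of order 2 are: {e, r^2s}; {e, r^3s}; {e, r^4s}; {e, rs}; … (5 in all).
So G has 5 subgroups of order 2.

5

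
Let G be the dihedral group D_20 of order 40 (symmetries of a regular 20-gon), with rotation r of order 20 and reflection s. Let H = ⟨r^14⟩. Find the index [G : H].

|⟨r^14⟩| = 10 and |G| = 40.
By Lagrange, [G : H] = |G|/|H| = 40/10 = 4.

4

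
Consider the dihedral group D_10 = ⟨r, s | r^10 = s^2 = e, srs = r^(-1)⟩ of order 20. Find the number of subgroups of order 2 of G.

11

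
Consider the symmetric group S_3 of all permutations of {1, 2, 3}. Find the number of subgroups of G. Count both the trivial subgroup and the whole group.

6

|G| = 6, so by Lagrange every subgroup order divides 6. Divisors: 1, 2, 3, 6.
Subgroups by order — order 1: 1; order 2: 3; order 3: 1; order 6: 1.
Total: 1 + 3 + 1 + 1 = 6.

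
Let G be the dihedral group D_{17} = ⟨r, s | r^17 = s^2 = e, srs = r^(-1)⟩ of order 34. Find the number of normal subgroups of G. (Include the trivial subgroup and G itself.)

G has 20 subgroups. Checking conjugation-invariance by order — order 1: 1/1 normal; order 2: 0/17 normal; order 17: 1/1 normal; order 34: 1/1 normal.
Total normal subgroups: 3.

3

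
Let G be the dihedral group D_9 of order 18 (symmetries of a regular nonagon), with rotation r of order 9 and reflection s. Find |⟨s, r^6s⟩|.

6

|⟨s⟩| = 2 and |⟨r^6s⟩| = 2, so |H| is a multiple of lcm(2, 2) = 2 and divides |G| = 18.
Closing under the operation: H = {e, r^3, r^6, s, r^3s, r^6s}, so |H| = 6.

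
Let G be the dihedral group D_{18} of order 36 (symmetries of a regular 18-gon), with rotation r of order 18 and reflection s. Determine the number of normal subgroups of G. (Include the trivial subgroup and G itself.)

9

G has 45 subgroups. Checking conjugation-invariance by order — order 1: 1/1 normal; order 2: 1/19 normal; order 3: 1/1 normal; order 4: 0/9 normal; order 6: 1/7 normal; order 9: 1/1 normal; order 12: 0/3 normal; order 18: 3/3 normal; order 36: 1/1 normal.
Total normal subgroups: 9.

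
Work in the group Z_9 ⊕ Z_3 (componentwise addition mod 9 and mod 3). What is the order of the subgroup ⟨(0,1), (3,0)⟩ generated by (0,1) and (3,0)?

9

|⟨(0,1)⟩| = 3 and |⟨(3,0)⟩| = 3, so |H| is a multiple of lcm(3, 3) = 3 and divides |G| = 27.
Closing under the operation: H = {(0,0), (0,1), (0,2), (3,0), (3,1), (3,2), (6,0), (6,1), (6,2)}, so |H| = 9.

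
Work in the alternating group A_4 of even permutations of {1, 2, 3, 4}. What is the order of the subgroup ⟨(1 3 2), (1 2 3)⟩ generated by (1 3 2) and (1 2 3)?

3

|⟨(1 3 2)⟩| = 3 and |⟨(1 2 3)⟩| = 3, so |H| is a multiple of lcm(3, 3) = 3 and divides |G| = 12.
Closing under the operation: H = {e, (1 2 3), (1 3 2)}, so |H| = 3.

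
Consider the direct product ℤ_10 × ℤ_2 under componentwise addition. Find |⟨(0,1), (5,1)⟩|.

|⟨(0,1)⟩| = 2 and |⟨(5,1)⟩| = 2, so |H| is a multiple of lcm(2, 2) = 2 and divides |G| = 20.
Closing under the operation: H = {(0,0), (0,1), (5,0), (5,1)}, so |H| = 4.

4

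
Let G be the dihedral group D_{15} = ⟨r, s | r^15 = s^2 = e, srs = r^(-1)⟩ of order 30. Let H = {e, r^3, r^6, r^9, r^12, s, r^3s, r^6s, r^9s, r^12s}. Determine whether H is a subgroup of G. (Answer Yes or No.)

Yes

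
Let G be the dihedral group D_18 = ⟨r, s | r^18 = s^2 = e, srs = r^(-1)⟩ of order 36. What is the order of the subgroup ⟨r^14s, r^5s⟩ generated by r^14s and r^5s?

4

|⟨r^14s⟩| = 2 and |⟨r^5s⟩| = 2, so |H| is a multiple of lcm(2, 2) = 2 and divides |G| = 36.
Closing under the operation: H = {e, r^9, r^5s, r^14s}, so |H| = 4.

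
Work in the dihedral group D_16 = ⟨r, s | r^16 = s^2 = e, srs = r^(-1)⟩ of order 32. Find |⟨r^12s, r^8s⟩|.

8

|⟨r^12s⟩| = 2 and |⟨r^8s⟩| = 2, so |H| is a multiple of lcm(2, 2) = 2 and divides |G| = 32.
Closing under the operation: H = {e, r^4, r^8, r^12, s, r^4s, r^8s, r^12s}, so |H| = 8.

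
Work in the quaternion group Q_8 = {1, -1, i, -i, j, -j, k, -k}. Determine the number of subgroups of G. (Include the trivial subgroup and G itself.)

|G| = 8, so by Lagrange every subgroup order divides 8. Divisors: 1, 2, 4, 8.
Subgroups by order — order 1: 1; order 2: 1; order 4: 3; order 8: 1.
Total: 1 + 1 + 3 + 1 = 6.

6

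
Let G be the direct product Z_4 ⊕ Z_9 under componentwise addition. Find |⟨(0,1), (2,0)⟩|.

18

|⟨(0,1)⟩| = 9 and |⟨(2,0)⟩| = 2, so |H| is a multiple of lcm(9, 2) = 18 and divides |G| = 36.
Closing under the operation: H = {(0,0), (0,1), (0,2), (0,3), (0,4), (0,5), (0,6), (0,7), (0,8), (2,0), (2,1), (2,2), (2,3), (2,4), (2,5), (2,6), (2,7), (2,8)}, so |H| = 18.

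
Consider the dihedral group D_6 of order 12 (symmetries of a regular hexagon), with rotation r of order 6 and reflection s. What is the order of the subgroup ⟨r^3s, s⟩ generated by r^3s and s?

4

|⟨r^3s⟩| = 2 and |⟨s⟩| = 2, so |H| is a multiple of lcm(2, 2) = 2 and divides |G| = 12.
Closing under the operation: H = {e, r^3, s, r^3s}, so |H| = 4.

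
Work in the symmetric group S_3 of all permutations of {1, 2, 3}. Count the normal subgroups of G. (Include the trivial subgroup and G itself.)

3

G has 6 subgroups. Checking conjugation-invariance by order — order 1: 1/1 normal; order 2: 0/3 normal; order 3: 1/1 normal; order 6: 1/1 normal.
Total normal subgroups: 3.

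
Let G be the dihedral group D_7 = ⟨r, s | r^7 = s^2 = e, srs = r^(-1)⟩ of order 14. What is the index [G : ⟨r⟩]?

|⟨r⟩| = 7 and |G| = 14.
By Lagrange, [G : H] = |G|/|H| = 14/7 = 2.

2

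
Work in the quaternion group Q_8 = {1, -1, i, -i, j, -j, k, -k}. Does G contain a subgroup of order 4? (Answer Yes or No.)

Yes

4 | 8. A subgroup of order 4 is {1, -1, i, -i}.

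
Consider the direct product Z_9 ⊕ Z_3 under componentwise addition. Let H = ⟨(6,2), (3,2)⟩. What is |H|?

9

|⟨(6,2)⟩| = 3 and |⟨(3,2)⟩| = 3, so |H| is a multiple of lcm(3, 3) = 3 and divides |G| = 27.
Closing under the operation: H = {(0,0), (0,1), (0,2), (3,0), (3,1), (3,2), (6,0), (6,1), (6,2)}, so |H| = 9.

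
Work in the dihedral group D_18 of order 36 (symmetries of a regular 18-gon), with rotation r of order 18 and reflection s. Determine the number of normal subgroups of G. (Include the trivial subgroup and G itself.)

9

G has 45 subgroups. Checking conjugation-invariance by order — order 1: 1/1 normal; order 2: 1/19 normal; order 3: 1/1 normal; order 4: 0/9 normal; order 6: 1/7 normal; order 9: 1/1 normal; order 12: 0/3 normal; order 18: 3/3 normal; order 36: 1/1 normal.
Total normal subgroups: 9.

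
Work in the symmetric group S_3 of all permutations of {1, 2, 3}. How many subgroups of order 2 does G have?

|G| = 6 and 2 | 6, so subgroups of order 2 are possible by Lagrange.
The subgroups of order 2 are: {e, (1 2)}; {e, (1 3)}; {e, (2 3)}.
So G has 3 subgroups of order 2.

3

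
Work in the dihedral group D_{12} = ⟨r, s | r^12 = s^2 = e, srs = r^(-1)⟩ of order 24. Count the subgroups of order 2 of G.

|G| = 24 and 2 | 24, so subgroups of order 2 are possible by Lagrange.
The subgroups of order 2 are: {e, r^10s}; {e, r^11s}; {e, r^2s}; {e, r^3s}; … (13 in all).
So G has 13 subgroups of order 2.

13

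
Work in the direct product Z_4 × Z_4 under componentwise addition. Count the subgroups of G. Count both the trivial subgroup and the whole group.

15

|G| = 16, so by Lagrange every subgroup order divides 16. Divisors: 1, 2, 4, 8, 16.
Subgroups by order — order 1: 1; order 2: 3; order 4: 7; order 8: 3; order 16: 1.
Total: 1 + 3 + 7 + 3 + 1 = 15.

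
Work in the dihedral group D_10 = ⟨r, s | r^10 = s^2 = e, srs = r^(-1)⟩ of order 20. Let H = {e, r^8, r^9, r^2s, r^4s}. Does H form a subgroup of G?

r^9 ∈ H but its inverse r ∉ H, so H is not a subgroup.

No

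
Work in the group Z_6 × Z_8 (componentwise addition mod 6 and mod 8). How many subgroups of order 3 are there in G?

|G| = 48 and 3 | 48, so subgroups of order 3 are possible by Lagrange.
The subgroups of order 3 are: {(0,0), (2,0), (4,0)}.
So G has 1 subgroup of order 3.

1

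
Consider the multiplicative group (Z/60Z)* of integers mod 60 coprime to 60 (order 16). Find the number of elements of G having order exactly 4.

8

The elements of order 4 are: 7, 13, 17, 23, 37, 43, 47, 53.
That's 8.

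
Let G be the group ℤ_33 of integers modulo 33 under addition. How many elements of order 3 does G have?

In a cyclic group of order 33, the number of elements of order d (for d | 33) is φ(d).
φ(3) = 2.

2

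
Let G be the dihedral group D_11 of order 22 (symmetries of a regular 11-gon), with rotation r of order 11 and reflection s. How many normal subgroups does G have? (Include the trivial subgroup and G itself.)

G has 14 subgroups. Checking conjugation-invariance by order — order 1: 1/1 normal; order 2: 0/11 normal; order 11: 1/1 normal; order 22: 1/1 normal.
Total normal subgroups: 3.

3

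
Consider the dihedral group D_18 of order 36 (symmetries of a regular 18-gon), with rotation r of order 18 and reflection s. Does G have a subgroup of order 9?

Yes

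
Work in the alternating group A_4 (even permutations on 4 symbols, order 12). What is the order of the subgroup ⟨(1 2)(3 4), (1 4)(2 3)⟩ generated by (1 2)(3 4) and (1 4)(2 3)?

4

|⟨(1 2)(3 4)⟩| = 2 and |⟨(1 4)(2 3)⟩| = 2, so |H| is a multiple of lcm(2, 2) = 2 and divides |G| = 12.
Closing under the operation: H = {e, (1 2)(3 4), (1 3)(2 4), (1 4)(2 3)}, so |H| = 4.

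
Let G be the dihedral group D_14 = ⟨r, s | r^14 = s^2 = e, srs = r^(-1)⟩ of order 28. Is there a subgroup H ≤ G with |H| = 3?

No

3 does not divide |G| = 28, so by Lagrange no subgroup of order 3 exists.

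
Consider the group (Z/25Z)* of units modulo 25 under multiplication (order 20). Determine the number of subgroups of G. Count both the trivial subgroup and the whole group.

|G| = 20, so by Lagrange every subgroup order divides 20. Divisors: 1, 2, 4, 5, 10, 20.
Subgroups by order — order 1: 1; order 2: 1; order 4: 1; order 5: 1; order 10: 1; order 20: 1.
Total: 1 + 1 + 1 + 1 + 1 + 1 = 6.

6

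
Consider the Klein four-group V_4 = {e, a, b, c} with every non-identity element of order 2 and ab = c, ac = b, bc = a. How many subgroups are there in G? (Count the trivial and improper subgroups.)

|G| = 4, so by Lagrange every subgroup order divides 4. Divisors: 1, 2, 4.
Subgroups by order — order 1: 1; order 2: 3; order 4: 1.
Total: 1 + 3 + 1 = 5.

5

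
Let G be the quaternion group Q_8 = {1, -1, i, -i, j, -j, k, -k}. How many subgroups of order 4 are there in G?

3

|G| = 8 and 4 | 8, so subgroups of order 4 are possible by Lagrange.
The subgroups of order 4 are: {1, -1, i, -i}; {1, -1, j, -j}; {1, -1, k, -k}.
So G has 3 subgroups of order 4.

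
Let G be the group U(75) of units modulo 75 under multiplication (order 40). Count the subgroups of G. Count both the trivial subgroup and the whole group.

16

|G| = 40, so by Lagrange every subgroup order divides 40. Divisors: 1, 2, 4, 5, 8, 10, 20, 40.
Subgroups by order — order 1: 1; order 2: 3; order 4: 3; order 5: 1; order 8: 1; order 10: 3; order 20: 3; order 40: 1.
Total: 1 + 3 + 3 + 1 + 1 + 3 + 3 + 1 = 16.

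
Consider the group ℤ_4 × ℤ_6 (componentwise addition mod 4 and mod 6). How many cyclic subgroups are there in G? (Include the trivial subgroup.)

12

A cyclic subgroup of order d is generated by each of its φ(d) elements of order d, so the cyclic subgroups of order d number (#elements of order d)/φ(d).
Cyclic subgroups by order — order 1: 1; order 2: 3; order 3: 1; order 4: 2; order 6: 3; order 12: 2.
Total: 12.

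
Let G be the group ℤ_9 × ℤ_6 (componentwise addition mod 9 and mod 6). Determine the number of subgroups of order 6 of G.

4

|G| = 54 and 6 | 54, so subgroups of order 6 are possible by Lagrange.
The subgroups of order 6 are: {(0,0), (0,1), (0,2), (0,3), (0,4), (0,5)}; {(0,0), (0,3), (3,0), (3,3), (6,0), (6,3)}; {(0,0), (0,3), (3,1), (3,4), (6,2), (6,5)}; {(0,0), (0,3), (3,2), (3,5), (6,1), (6,4)}.
So G has 4 subgroups of order 6.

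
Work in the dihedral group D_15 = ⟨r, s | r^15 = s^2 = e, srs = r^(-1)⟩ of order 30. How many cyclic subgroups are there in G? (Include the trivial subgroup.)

A cyclic subgroup of order d is generated by each of its φ(d) elements of order d, so the cyclic subgroups of order d number (#elements of order d)/φ(d).
Cyclic subgroups by order — order 1: 1; order 2: 15; order 3: 1; order 5: 1; order 15: 1.
Total: 19.

19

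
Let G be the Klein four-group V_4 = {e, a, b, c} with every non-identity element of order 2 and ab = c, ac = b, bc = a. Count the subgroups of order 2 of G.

3

|G| = 4 and 2 | 4, so subgroups of order 2 are possible by Lagrange.
The subgroups of order 2 are: {e, a}; {e, b}; {e, c}.
So G has 3 subgroups of order 2.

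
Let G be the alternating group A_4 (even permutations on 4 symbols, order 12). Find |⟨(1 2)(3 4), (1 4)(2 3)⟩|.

|⟨(1 2)(3 4)⟩| = 2 and |⟨(1 4)(2 3)⟩| = 2, so |H| is a multiple of lcm(2, 2) = 2 and divides |G| = 12.
Closing under the operation: H = {e, (1 2)(3 4), (1 3)(2 4), (1 4)(2 3)}, so |H| = 4.

4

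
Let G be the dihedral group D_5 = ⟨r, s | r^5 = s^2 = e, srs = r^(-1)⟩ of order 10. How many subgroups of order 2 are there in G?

5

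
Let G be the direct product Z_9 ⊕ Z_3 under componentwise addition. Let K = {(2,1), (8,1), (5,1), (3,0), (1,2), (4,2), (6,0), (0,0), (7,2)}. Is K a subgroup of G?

|K| = 9 divides |G| = 27, consistent with Lagrange.
K contains the identity, every element's inverse is in K, and K is closed under +: it is a subgroup.
In fact K = ⟨(1,2)⟩.

Yes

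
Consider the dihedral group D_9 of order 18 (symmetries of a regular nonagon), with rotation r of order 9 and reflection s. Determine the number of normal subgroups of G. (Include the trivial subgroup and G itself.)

4

G has 16 subgroups. Checking conjugation-invariance by order — order 1: 1/1 normal; order 2: 0/9 normal; order 3: 1/1 normal; order 6: 0/3 normal; order 9: 1/1 normal; order 18: 1/1 normal.
Total normal subgroups: 4.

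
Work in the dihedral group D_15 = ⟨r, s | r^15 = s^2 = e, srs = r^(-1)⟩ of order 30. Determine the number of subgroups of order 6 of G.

|G| = 30 and 6 | 30, so subgroups of order 6 are possible by Lagrange.
The subgroups of order 6 are: {e, r^5, r^10, s, r^5s, r^10s}; {e, r^5, r^10, rs, r^6s, r^11s}; {e, r^5, r^10, r^2s, r^7s, r^12s}; {e, r^5, r^10, r^3s, r^8s, r^13s}; … (5 in all).
So G has 5 subgroups of order 6.

5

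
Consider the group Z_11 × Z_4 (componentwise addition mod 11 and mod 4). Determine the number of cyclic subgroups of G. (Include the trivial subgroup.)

6

Each element a generates a cyclic subgroup ⟨a⟩; distinct elements may generate the same one (a cyclic group of order d has φ(d) generators).
Cyclic subgroups by order — order 1: 1; order 2: 1; order 4: 1; order 11: 1; order 22: 1; order 44: 1.
Total: 6.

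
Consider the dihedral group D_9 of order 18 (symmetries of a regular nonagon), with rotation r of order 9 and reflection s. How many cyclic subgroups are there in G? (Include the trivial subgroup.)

12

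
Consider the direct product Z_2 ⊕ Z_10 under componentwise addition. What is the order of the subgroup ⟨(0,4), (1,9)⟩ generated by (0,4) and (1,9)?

|⟨(0,4)⟩| = 5 and |⟨(1,9)⟩| = 10, so |H| is a multiple of lcm(5, 10) = 10 and divides |G| = 20.
Closing under the operation: H = {(0,0), (0,2), (0,4), (0,6), (0,8), (1,1), (1,3), (1,5), (1,7), (1,9)}, so |H| = 10.

10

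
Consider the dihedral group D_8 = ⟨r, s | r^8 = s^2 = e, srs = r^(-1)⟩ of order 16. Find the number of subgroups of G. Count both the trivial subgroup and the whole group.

19

|G| = 16, so by Lagrange every subgroup order divides 16. Divisors: 1, 2, 4, 8, 16.
Subgroups by order — order 1: 1; order 2: 9; order 4: 5; order 8: 3; order 16: 1.
Total: 1 + 9 + 5 + 3 + 1 = 19.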